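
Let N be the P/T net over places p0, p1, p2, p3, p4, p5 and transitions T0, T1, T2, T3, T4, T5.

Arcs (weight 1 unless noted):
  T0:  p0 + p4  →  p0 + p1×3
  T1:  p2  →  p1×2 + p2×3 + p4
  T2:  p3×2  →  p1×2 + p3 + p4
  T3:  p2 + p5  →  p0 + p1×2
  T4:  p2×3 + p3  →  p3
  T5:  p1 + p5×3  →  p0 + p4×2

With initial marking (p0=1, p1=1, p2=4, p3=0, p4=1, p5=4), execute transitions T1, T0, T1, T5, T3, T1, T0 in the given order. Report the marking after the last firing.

(p0=3, p1=14, p2=9, p3=0, p4=4, p5=0)

step 1: fire T1:  (p0=1, p1=1, p2=4, p3=0, p4=1, p5=4) → (p0=1, p1=3, p2=6, p3=0, p4=2, p5=4)
step 2: fire T0:  (p0=1, p1=3, p2=6, p3=0, p4=2, p5=4) → (p0=1, p1=6, p2=6, p3=0, p4=1, p5=4)
step 3: fire T1:  (p0=1, p1=6, p2=6, p3=0, p4=1, p5=4) → (p0=1, p1=8, p2=8, p3=0, p4=2, p5=4)
step 4: fire T5:  (p0=1, p1=8, p2=8, p3=0, p4=2, p5=4) → (p0=2, p1=7, p2=8, p3=0, p4=4, p5=1)
step 5: fire T3:  (p0=2, p1=7, p2=8, p3=0, p4=4, p5=1) → (p0=3, p1=9, p2=7, p3=0, p4=4, p5=0)
step 6: fire T1:  (p0=3, p1=9, p2=7, p3=0, p4=4, p5=0) → (p0=3, p1=11, p2=9, p3=0, p4=5, p5=0)
step 7: fire T0:  (p0=3, p1=11, p2=9, p3=0, p4=5, p5=0) → (p0=3, p1=14, p2=9, p3=0, p4=4, p5=0)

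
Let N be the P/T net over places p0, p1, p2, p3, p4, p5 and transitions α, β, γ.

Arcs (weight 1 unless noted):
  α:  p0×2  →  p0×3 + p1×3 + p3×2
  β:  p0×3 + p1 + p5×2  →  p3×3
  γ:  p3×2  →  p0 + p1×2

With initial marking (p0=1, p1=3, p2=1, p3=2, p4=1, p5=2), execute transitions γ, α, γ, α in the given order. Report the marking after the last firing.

(p0=5, p1=13, p2=1, p3=2, p4=1, p5=2)

step 1: fire γ:  (p0=1, p1=3, p2=1, p3=2, p4=1, p5=2) → (p0=2, p1=5, p2=1, p3=0, p4=1, p5=2)
step 2: fire α:  (p0=2, p1=5, p2=1, p3=0, p4=1, p5=2) → (p0=3, p1=8, p2=1, p3=2, p4=1, p5=2)
step 3: fire γ:  (p0=3, p1=8, p2=1, p3=2, p4=1, p5=2) → (p0=4, p1=10, p2=1, p3=0, p4=1, p5=2)
step 4: fire α:  (p0=4, p1=10, p2=1, p3=0, p4=1, p5=2) → (p0=5, p1=13, p2=1, p3=2, p4=1, p5=2)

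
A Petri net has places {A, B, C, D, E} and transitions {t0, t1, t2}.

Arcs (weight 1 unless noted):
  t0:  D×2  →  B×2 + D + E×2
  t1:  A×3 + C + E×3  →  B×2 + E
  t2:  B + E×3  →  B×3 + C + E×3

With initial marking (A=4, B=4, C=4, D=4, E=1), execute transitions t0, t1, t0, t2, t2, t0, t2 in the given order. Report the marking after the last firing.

step 1: fire t0:  (A=4, B=4, C=4, D=4, E=1) → (A=4, B=6, C=4, D=3, E=3)
step 2: fire t1:  (A=4, B=6, C=4, D=3, E=3) → (A=1, B=8, C=3, D=3, E=1)
step 3: fire t0:  (A=1, B=8, C=3, D=3, E=1) → (A=1, B=10, C=3, D=2, E=3)
step 4: fire t2:  (A=1, B=10, C=3, D=2, E=3) → (A=1, B=12, C=4, D=2, E=3)
step 5: fire t2:  (A=1, B=12, C=4, D=2, E=3) → (A=1, B=14, C=5, D=2, E=3)
step 6: fire t0:  (A=1, B=14, C=5, D=2, E=3) → (A=1, B=16, C=5, D=1, E=5)
step 7: fire t2:  (A=1, B=16, C=5, D=1, E=5) → (A=1, B=18, C=6, D=1, E=5)

(A=1, B=18, C=6, D=1, E=5)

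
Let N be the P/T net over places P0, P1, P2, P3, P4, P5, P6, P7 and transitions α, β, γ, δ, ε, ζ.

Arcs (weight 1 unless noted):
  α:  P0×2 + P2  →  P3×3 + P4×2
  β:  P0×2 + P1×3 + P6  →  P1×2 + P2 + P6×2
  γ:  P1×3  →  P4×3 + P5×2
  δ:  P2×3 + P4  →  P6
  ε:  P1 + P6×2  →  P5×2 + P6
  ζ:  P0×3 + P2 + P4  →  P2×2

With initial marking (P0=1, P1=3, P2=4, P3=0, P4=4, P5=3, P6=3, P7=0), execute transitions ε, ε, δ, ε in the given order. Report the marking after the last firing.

step 1: fire ε:  (P0=1, P1=3, P2=4, P3=0, P4=4, P5=3, P6=3, P7=0) → (P0=1, P1=2, P2=4, P3=0, P4=4, P5=5, P6=2, P7=0)
step 2: fire ε:  (P0=1, P1=2, P2=4, P3=0, P4=4, P5=5, P6=2, P7=0) → (P0=1, P1=1, P2=4, P3=0, P4=4, P5=7, P6=1, P7=0)
step 3: fire δ:  (P0=1, P1=1, P2=4, P3=0, P4=4, P5=7, P6=1, P7=0) → (P0=1, P1=1, P2=1, P3=0, P4=3, P5=7, P6=2, P7=0)
step 4: fire ε:  (P0=1, P1=1, P2=1, P3=0, P4=3, P5=7, P6=2, P7=0) → (P0=1, P1=0, P2=1, P3=0, P4=3, P5=9, P6=1, P7=0)

(P0=1, P1=0, P2=1, P3=0, P4=3, P5=9, P6=1, P7=0)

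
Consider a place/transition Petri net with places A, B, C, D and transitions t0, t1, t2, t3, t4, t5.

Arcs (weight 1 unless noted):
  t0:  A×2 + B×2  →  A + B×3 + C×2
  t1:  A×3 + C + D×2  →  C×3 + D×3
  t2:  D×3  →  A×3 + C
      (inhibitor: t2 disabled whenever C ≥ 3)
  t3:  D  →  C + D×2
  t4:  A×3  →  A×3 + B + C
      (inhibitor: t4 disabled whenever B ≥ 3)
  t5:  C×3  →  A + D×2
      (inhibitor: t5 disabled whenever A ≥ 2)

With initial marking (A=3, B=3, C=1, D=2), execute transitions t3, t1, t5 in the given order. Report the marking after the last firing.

step 1: fire t3:  (A=3, B=3, C=1, D=2) → (A=3, B=3, C=2, D=3)
step 2: fire t1:  (A=3, B=3, C=2, D=3) → (A=0, B=3, C=4, D=4)
step 3: fire t5:  (A=0, B=3, C=4, D=4) → (A=1, B=3, C=1, D=6)

(A=1, B=3, C=1, D=6)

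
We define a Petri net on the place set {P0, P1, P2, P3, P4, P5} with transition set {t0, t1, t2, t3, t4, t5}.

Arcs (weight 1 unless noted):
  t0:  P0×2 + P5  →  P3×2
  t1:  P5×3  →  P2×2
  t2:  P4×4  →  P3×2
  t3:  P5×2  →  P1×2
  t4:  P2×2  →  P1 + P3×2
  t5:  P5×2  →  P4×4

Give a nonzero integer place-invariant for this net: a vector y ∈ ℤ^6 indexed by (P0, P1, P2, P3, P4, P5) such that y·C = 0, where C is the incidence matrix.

y = (P0:1, P1:2, P2:3, P3:2, P4:1, P5:2)

Incidence matrix C (rows=places, cols=transitions):
       t0   t1   t2   t3   t4   t5
   P0  -2    0    0    0    0    0
   P1   0    0    0    2    1    0
   P2   0    2    0    0   -2    0
   P3   2    0    2    0    2    0
   P4   0    0   -4    0    0    4
   P5  -1   -3    0   -2    0   -2

Candidate y = [1, 2, 3, 2, 1, 2]; check y·C column-wise:
  col t0: 1·-2 + 2·0 + 3·0 + 2·2 + 1·0 + 2·-1 = 0
  col t1: 1·0 + 2·0 + 3·2 + 2·0 + 1·0 + 2·-3 = 0
  col t2: 1·0 + 2·0 + 3·0 + 2·2 + 1·-4 + 2·0 = 0
  col t3: 1·0 + 2·2 + 3·0 + 2·0 + 1·0 + 2·-2 = 0
  col t4: 1·0 + 2·1 + 3·-2 + 2·2 + 1·0 + 2·0 = 0
  col t5: 1·0 + 2·0 + 3·0 + 2·0 + 1·4 + 2·-2 = 0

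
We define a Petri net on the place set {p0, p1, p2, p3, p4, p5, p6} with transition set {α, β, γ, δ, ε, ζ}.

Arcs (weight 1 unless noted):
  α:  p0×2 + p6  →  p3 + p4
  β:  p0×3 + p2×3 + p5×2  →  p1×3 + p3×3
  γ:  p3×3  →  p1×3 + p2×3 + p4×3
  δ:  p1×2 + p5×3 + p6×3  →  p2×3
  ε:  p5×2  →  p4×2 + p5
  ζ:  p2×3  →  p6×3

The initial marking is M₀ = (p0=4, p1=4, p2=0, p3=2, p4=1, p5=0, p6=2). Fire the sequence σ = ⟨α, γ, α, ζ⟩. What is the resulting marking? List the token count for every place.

step 1: fire α:  (p0=4, p1=4, p2=0, p3=2, p4=1, p5=0, p6=2) → (p0=2, p1=4, p2=0, p3=3, p4=2, p5=0, p6=1)
step 2: fire γ:  (p0=2, p1=4, p2=0, p3=3, p4=2, p5=0, p6=1) → (p0=2, p1=7, p2=3, p3=0, p4=5, p5=0, p6=1)
step 3: fire α:  (p0=2, p1=7, p2=3, p3=0, p4=5, p5=0, p6=1) → (p0=0, p1=7, p2=3, p3=1, p4=6, p5=0, p6=0)
step 4: fire ζ:  (p0=0, p1=7, p2=3, p3=1, p4=6, p5=0, p6=0) → (p0=0, p1=7, p2=0, p3=1, p4=6, p5=0, p6=3)

(p0=0, p1=7, p2=0, p3=1, p4=6, p5=0, p6=3)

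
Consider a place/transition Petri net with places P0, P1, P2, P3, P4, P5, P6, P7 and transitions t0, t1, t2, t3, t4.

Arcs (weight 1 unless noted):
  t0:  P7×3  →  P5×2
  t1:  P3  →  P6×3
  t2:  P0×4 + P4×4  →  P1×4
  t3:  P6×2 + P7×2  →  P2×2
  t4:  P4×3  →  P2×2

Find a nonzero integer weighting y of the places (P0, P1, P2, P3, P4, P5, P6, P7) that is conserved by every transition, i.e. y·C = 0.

y = (P0:1, P1:1, P2:0, P3:0, P4:0, P5:0, P6:0, P7:0)

Incidence matrix C (rows=places, cols=transitions):
       t0   t1   t2   t3   t4
   P0   0    0   -4    0    0
   P1   0    0    4    0    0
   P2   0    0    0    2    2
   P3   0   -1    0    0    0
   P4   0    0   -4    0   -3
   P5   2    0    0    0    0
   P6   0    3    0   -2    0
   P7  -3    0    0   -2    0

Candidate y = [1, 1, 0, 0, 0, 0, 0, 0]; check y·C column-wise:
  col t0: 1·0 + 1·0 + 0·2 + 0·-3 = 0
  col t1: 1·0 + 1·0 + 0·-1 + 0·3 = 0
  col t2: 1·-4 + 1·4 + 0·-4 = 0
  col t3: 1·0 + 1·0 + 0·2 + 0·-2 + 0·-2 = 0
  col t4: 1·0 + 1·0 + 0·2 + 0·-3 = 0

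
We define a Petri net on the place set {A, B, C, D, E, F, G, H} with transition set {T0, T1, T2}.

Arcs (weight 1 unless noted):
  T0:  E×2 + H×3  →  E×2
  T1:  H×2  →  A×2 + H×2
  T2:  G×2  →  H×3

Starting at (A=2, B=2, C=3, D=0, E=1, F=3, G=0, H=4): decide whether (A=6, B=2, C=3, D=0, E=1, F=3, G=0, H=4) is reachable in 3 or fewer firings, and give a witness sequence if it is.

YES — reachable via ⟨T1, T1⟩ (2 firings)

step 1: fire T1:  (A=2, B=2, C=3, D=0, E=1, F=3, G=0, H=4) → (A=4, B=2, C=3, D=0, E=1, F=3, G=0, H=4)
step 2: fire T1:  (A=4, B=2, C=3, D=0, E=1, F=3, G=0, H=4) → (A=6, B=2, C=3, D=0, E=1, F=3, G=0, H=4)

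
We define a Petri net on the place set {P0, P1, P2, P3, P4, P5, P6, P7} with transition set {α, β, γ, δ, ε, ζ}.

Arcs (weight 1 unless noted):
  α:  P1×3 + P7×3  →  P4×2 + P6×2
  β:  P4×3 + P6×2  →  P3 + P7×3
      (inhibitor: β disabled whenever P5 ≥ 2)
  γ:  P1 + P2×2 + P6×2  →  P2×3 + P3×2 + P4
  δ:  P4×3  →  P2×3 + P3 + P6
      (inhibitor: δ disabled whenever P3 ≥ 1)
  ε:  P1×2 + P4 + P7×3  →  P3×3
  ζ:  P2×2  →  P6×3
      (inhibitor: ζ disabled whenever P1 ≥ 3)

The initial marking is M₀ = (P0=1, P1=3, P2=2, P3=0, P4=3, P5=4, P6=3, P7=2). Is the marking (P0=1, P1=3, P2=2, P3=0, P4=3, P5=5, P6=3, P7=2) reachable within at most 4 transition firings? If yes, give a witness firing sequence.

depth 0: 1 marking
depth 1: 3 markings reached so far
depth 2: 5 markings reached so far
depth 3: 7 markings reached so far
depth 4: 9 markings reached so far
target is not among the 9 markings reachable within 4 steps

NO — not reachable within 4 firings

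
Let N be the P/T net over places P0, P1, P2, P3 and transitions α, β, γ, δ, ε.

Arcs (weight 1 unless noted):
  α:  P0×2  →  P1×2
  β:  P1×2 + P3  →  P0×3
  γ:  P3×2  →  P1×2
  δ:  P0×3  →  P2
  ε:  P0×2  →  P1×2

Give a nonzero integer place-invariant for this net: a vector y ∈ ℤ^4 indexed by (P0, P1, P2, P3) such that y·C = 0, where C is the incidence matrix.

y = (P0:1, P1:1, P2:3, P3:1)

Incidence matrix C (rows=places, cols=transitions):
        α    β    γ    δ    ε
   P0  -2    3    0   -3   -2
   P1   2   -2    2    0    2
   P2   0    0    0    1    0
   P3   0   -1   -2    0    0

Candidate y = [1, 1, 3, 1]; check y·C column-wise:
  col α: 1·-2 + 1·2 + 3·0 + 1·0 = 0
  col β: 1·3 + 1·-2 + 3·0 + 1·-1 = 0
  col γ: 1·0 + 1·2 + 3·0 + 1·-2 = 0
  col δ: 1·-3 + 1·0 + 3·1 + 1·0 = 0
  col ε: 1·-2 + 1·2 + 3·0 + 1·0 = 0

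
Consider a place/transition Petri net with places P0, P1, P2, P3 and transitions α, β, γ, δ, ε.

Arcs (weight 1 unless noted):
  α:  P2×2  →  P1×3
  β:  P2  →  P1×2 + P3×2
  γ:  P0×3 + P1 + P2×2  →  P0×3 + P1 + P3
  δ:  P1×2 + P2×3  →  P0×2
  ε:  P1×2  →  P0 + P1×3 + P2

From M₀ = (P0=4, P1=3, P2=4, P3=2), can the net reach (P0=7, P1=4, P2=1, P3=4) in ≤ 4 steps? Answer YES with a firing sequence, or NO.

step 1: fire β:  (P0=4, P1=3, P2=4, P3=2) → (P0=4, P1=5, P2=3, P3=4)
step 2: fire δ:  (P0=4, P1=5, P2=3, P3=4) → (P0=6, P1=3, P2=0, P3=4)
step 3: fire ε:  (P0=6, P1=3, P2=0, P3=4) → (P0=7, P1=4, P2=1, P3=4)

YES — reachable via ⟨β, δ, ε⟩ (3 firings)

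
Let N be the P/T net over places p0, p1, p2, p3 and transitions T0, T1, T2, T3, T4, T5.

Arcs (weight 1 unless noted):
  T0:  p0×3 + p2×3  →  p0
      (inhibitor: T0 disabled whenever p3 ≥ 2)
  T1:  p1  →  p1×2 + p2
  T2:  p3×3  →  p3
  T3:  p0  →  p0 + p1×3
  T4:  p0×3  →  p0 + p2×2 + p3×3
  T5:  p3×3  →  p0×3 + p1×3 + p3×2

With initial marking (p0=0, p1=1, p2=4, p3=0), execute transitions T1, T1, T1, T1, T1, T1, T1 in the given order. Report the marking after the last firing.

(p0=0, p1=8, p2=11, p3=0)

step 1: fire T1:  (p0=0, p1=1, p2=4, p3=0) → (p0=0, p1=2, p2=5, p3=0)
step 2: fire T1:  (p0=0, p1=2, p2=5, p3=0) → (p0=0, p1=3, p2=6, p3=0)
step 3: fire T1:  (p0=0, p1=3, p2=6, p3=0) → (p0=0, p1=4, p2=7, p3=0)
step 4: fire T1:  (p0=0, p1=4, p2=7, p3=0) → (p0=0, p1=5, p2=8, p3=0)
step 5: fire T1:  (p0=0, p1=5, p2=8, p3=0) → (p0=0, p1=6, p2=9, p3=0)
step 6: fire T1:  (p0=0, p1=6, p2=9, p3=0) → (p0=0, p1=7, p2=10, p3=0)
step 7: fire T1:  (p0=0, p1=7, p2=10, p3=0) → (p0=0, p1=8, p2=11, p3=0)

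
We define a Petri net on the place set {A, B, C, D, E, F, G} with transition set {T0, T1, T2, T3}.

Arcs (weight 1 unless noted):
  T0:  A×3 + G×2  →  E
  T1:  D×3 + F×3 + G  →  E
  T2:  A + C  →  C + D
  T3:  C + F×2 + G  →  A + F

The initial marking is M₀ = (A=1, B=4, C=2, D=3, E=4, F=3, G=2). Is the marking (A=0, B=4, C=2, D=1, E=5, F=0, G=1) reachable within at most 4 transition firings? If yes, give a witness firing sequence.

YES — reachable via ⟨T1, T2⟩ (2 firings)

step 1: fire T1:  (A=1, B=4, C=2, D=3, E=4, F=3, G=2) → (A=1, B=4, C=2, D=0, E=5, F=0, G=1)
step 2: fire T2:  (A=1, B=4, C=2, D=0, E=5, F=0, G=1) → (A=0, B=4, C=2, D=1, E=5, F=0, G=1)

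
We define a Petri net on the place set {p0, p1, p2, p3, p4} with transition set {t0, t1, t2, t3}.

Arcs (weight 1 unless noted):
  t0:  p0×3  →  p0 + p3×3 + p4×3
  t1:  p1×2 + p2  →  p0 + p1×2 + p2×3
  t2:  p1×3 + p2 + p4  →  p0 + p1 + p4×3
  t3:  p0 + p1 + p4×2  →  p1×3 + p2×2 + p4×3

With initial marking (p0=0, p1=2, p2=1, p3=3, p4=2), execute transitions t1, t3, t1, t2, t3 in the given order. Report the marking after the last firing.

(p0=1, p1=4, p2=8, p3=3, p4=6)

step 1: fire t1:  (p0=0, p1=2, p2=1, p3=3, p4=2) → (p0=1, p1=2, p2=3, p3=3, p4=2)
step 2: fire t3:  (p0=1, p1=2, p2=3, p3=3, p4=2) → (p0=0, p1=4, p2=5, p3=3, p4=3)
step 3: fire t1:  (p0=0, p1=4, p2=5, p3=3, p4=3) → (p0=1, p1=4, p2=7, p3=3, p4=3)
step 4: fire t2:  (p0=1, p1=4, p2=7, p3=3, p4=3) → (p0=2, p1=2, p2=6, p3=3, p4=5)
step 5: fire t3:  (p0=2, p1=2, p2=6, p3=3, p4=5) → (p0=1, p1=4, p2=8, p3=3, p4=6)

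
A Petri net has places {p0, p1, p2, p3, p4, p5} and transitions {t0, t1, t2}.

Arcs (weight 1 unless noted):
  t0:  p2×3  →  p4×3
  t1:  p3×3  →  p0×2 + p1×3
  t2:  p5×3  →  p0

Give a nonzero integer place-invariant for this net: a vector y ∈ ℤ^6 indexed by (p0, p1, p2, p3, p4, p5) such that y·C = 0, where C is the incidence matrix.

Incidence matrix C (rows=places, cols=transitions):
       t0   t1   t2
   p0   0    2    1
   p1   0    3    0
   p2  -3    0    0
   p3   0   -3    0
   p4   3    0    0
   p5   0    0   -3

Candidate y = [0, 1, 0, 1, 0, 0]; check y·C column-wise:
  col t0: 1·0 + 0·-3 + 1·0 + 0·3 = 0
  col t1: 0·2 + 1·3 + 1·-3 = 0
  col t2: 0·1 + 1·0 + 1·0 + 0·-3 = 0

y = (p0:0, p1:1, p2:0, p3:1, p4:0, p5:0)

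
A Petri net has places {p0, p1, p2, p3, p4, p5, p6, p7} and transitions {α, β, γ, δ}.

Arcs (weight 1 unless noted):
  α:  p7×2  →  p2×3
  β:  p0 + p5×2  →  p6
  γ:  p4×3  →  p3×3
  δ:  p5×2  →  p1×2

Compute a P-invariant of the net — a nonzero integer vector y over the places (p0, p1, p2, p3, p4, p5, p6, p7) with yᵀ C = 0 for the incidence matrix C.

Incidence matrix C (rows=places, cols=transitions):
        α    β    γ    δ
   p0   0   -1    0    0
   p1   0    0    0    2
   p2   3    0    0    0
   p3   0    0    3    0
   p4   0    0   -3    0
   p5   0   -2    0   -2
   p6   0    1    0    0
   p7  -2    0    0    0

Candidate y = [0, 0, 0, 1, 1, 0, 0, 0]; check y·C column-wise:
  col α: 0·3 + 1·0 + 1·0 + 0·-2 = 0
  col β: 0·-1 + 1·0 + 1·0 + 0·-2 + 0·1 = 0
  col γ: 1·3 + 1·-3 = 0
  col δ: 0·2 + 1·0 + 1·0 + 0·-2 = 0

y = (p0:0, p1:0, p2:0, p3:1, p4:1, p5:0, p6:0, p7:0)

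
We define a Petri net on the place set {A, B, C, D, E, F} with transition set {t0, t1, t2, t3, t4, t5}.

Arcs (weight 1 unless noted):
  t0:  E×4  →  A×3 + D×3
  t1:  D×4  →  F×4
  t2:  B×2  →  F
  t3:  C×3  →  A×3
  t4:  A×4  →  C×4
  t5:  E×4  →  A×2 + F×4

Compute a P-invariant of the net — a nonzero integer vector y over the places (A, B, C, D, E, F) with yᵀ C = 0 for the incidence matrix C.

Incidence matrix C (rows=places, cols=transitions):
       t0   t1   t2   t3   t4   t5
    A   3    0    0    3   -4    2
    B   0    0   -2    0    0    0
    C   0    0    0   -3    4    0
    D   3   -4    0    0    0    0
    E  -4    0    0    0    0   -4
    F   0    4    1    0    0    4

Candidate y = [2, 1, 2, 2, 3, 2]; check y·C column-wise:
  col t0: 2·3 + 1·0 + 2·0 + 2·3 + 3·-4 + 2·0 = 0
  col t1: 2·0 + 1·0 + 2·0 + 2·-4 + 3·0 + 2·4 = 0
  col t2: 2·0 + 1·-2 + 2·0 + 2·0 + 3·0 + 2·1 = 0
  col t3: 2·3 + 1·0 + 2·-3 + 2·0 + 3·0 + 2·0 = 0
  col t4: 2·-4 + 1·0 + 2·4 + 2·0 + 3·0 + 2·0 = 0
  col t5: 2·2 + 1·0 + 2·0 + 2·0 + 3·-4 + 2·4 = 0

y = (A:2, B:1, C:2, D:2, E:3, F:2)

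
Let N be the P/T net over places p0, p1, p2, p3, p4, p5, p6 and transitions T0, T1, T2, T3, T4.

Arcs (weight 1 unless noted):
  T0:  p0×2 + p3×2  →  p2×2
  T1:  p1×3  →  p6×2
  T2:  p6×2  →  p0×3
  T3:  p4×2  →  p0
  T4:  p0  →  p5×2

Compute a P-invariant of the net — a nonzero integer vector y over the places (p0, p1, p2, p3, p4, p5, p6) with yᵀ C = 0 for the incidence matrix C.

Incidence matrix C (rows=places, cols=transitions):
       T0   T1   T2   T3   T4
   p0  -2    0    3    1   -1
   p1   0   -3    0    0    0
   p2   2    0    0    0    0
   p3  -2    0    0    0    0
   p4   0    0    0   -2    0
   p5   0    0    0    0    2
   p6   0    2   -2    0    0

Candidate y = [0, 0, 1, 1, 0, 0, 0]; check y·C column-wise:
  col T0: 0·-2 + 1·2 + 1·-2 = 0
  col T1: 0·-3 + 1·0 + 1·0 + 0·2 = 0
  col T2: 0·3 + 1·0 + 1·0 + 0·-2 = 0
  col T3: 0·1 + 1·0 + 1·0 + 0·-2 = 0
  col T4: 0·-1 + 1·0 + 1·0 + 0·2 = 0

y = (p0:0, p1:0, p2:1, p3:1, p4:0, p5:0, p6:0)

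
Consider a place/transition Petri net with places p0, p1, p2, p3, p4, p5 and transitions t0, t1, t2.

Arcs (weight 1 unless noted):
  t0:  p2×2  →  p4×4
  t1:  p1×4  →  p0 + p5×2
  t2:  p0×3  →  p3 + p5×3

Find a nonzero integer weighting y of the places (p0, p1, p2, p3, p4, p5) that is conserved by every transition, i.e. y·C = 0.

y = (p0:4, p1:1, p2:0, p3:12, p4:0, p5:0)

Incidence matrix C (rows=places, cols=transitions):
       t0   t1   t2
   p0   0    1   -3
   p1   0   -4    0
   p2  -2    0    0
   p3   0    0    1
   p4   4    0    0
   p5   0    2    3

Candidate y = [4, 1, 0, 12, 0, 0]; check y·C column-wise:
  col t0: 4·0 + 1·0 + 0·-2 + 12·0 + 0·4 = 0
  col t1: 4·1 + 1·-4 + 12·0 + 0·2 = 0
  col t2: 4·-3 + 1·0 + 12·1 + 0·3 = 0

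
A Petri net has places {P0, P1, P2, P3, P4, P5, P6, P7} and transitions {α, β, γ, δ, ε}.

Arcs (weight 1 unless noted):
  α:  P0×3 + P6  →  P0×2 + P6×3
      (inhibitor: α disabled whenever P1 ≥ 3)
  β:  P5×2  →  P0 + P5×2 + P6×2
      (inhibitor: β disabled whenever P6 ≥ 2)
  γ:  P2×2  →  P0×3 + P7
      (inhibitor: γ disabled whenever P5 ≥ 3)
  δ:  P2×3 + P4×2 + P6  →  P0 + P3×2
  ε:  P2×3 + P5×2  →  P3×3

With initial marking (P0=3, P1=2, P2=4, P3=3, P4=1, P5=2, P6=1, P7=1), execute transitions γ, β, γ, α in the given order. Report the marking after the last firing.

(P0=9, P1=2, P2=0, P3=3, P4=1, P5=2, P6=5, P7=3)

step 1: fire γ:  (P0=3, P1=2, P2=4, P3=3, P4=1, P5=2, P6=1, P7=1) → (P0=6, P1=2, P2=2, P3=3, P4=1, P5=2, P6=1, P7=2)
step 2: fire β:  (P0=6, P1=2, P2=2, P3=3, P4=1, P5=2, P6=1, P7=2) → (P0=7, P1=2, P2=2, P3=3, P4=1, P5=2, P6=3, P7=2)
step 3: fire γ:  (P0=7, P1=2, P2=2, P3=3, P4=1, P5=2, P6=3, P7=2) → (P0=10, P1=2, P2=0, P3=3, P4=1, P5=2, P6=3, P7=3)
step 4: fire α:  (P0=10, P1=2, P2=0, P3=3, P4=1, P5=2, P6=3, P7=3) → (P0=9, P1=2, P2=0, P3=3, P4=1, P5=2, P6=5, P7=3)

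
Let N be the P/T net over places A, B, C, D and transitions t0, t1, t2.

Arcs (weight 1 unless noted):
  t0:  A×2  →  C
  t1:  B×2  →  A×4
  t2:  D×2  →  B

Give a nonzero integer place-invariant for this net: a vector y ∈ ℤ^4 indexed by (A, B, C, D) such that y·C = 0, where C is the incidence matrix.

y = (A:1, B:2, C:2, D:1)

Incidence matrix C (rows=places, cols=transitions):
       t0   t1   t2
    A  -2    4    0
    B   0   -2    1
    C   1    0    0
    D   0    0   -2

Candidate y = [1, 2, 2, 1]; check y·C column-wise:
  col t0: 1·-2 + 2·0 + 2·1 + 1·0 = 0
  col t1: 1·4 + 2·-2 + 2·0 + 1·0 = 0
  col t2: 1·0 + 2·1 + 2·0 + 1·-2 = 0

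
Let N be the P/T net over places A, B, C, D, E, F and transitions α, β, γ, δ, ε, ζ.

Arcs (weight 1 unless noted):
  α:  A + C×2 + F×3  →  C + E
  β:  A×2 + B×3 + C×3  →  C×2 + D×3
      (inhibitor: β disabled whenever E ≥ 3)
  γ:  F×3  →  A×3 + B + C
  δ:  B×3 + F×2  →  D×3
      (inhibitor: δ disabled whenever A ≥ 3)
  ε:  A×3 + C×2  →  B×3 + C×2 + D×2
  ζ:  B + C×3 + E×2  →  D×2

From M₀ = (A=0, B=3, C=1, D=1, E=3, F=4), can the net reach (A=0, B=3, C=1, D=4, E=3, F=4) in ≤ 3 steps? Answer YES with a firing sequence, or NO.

depth 0: 1 marking
depth 1: 3 markings reached so far
depth 2: 4 markings reached so far
depth 3: 4 markings reached so far
(frontier empty at depth 3; search complete)
target is not among the 4 markings reachable within 3 steps

NO — not reachable within 3 firings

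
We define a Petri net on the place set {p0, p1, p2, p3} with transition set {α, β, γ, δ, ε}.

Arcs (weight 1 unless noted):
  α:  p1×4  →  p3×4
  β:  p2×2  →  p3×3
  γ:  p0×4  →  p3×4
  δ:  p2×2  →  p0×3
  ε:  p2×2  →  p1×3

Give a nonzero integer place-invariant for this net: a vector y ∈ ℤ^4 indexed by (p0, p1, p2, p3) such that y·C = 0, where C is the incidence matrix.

Incidence matrix C (rows=places, cols=transitions):
        α    β    γ    δ    ε
   p0   0    0   -4    3    0
   p1  -4    0    0    0    3
   p2   0   -2    0   -2   -2
   p3   4    3    4    0    0

Candidate y = [2, 2, 3, 2]; check y·C column-wise:
  col α: 2·0 + 2·-4 + 3·0 + 2·4 = 0
  col β: 2·0 + 2·0 + 3·-2 + 2·3 = 0
  col γ: 2·-4 + 2·0 + 3·0 + 2·4 = 0
  col δ: 2·3 + 2·0 + 3·-2 + 2·0 = 0
  col ε: 2·0 + 2·3 + 3·-2 + 2·0 = 0

y = (p0:2, p1:2, p2:3, p3:2)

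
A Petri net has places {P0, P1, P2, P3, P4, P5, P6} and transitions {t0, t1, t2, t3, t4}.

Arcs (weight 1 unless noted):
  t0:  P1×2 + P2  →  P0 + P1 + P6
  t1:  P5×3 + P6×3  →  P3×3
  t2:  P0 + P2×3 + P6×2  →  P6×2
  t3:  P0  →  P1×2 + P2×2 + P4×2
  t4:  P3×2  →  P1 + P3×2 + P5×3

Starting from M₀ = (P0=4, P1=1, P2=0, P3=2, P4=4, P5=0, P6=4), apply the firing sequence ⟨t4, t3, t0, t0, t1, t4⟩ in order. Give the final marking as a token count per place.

(P0=5, P1=3, P2=0, P3=5, P4=6, P5=3, P6=3)

step 1: fire t4:  (P0=4, P1=1, P2=0, P3=2, P4=4, P5=0, P6=4) → (P0=4, P1=2, P2=0, P3=2, P4=4, P5=3, P6=4)
step 2: fire t3:  (P0=4, P1=2, P2=0, P3=2, P4=4, P5=3, P6=4) → (P0=3, P1=4, P2=2, P3=2, P4=6, P5=3, P6=4)
step 3: fire t0:  (P0=3, P1=4, P2=2, P3=2, P4=6, P5=3, P6=4) → (P0=4, P1=3, P2=1, P3=2, P4=6, P5=3, P6=5)
step 4: fire t0:  (P0=4, P1=3, P2=1, P3=2, P4=6, P5=3, P6=5) → (P0=5, P1=2, P2=0, P3=2, P4=6, P5=3, P6=6)
step 5: fire t1:  (P0=5, P1=2, P2=0, P3=2, P4=6, P5=3, P6=6) → (P0=5, P1=2, P2=0, P3=5, P4=6, P5=0, P6=3)
step 6: fire t4:  (P0=5, P1=2, P2=0, P3=5, P4=6, P5=0, P6=3) → (P0=5, P1=3, P2=0, P3=5, P4=6, P5=3, P6=3)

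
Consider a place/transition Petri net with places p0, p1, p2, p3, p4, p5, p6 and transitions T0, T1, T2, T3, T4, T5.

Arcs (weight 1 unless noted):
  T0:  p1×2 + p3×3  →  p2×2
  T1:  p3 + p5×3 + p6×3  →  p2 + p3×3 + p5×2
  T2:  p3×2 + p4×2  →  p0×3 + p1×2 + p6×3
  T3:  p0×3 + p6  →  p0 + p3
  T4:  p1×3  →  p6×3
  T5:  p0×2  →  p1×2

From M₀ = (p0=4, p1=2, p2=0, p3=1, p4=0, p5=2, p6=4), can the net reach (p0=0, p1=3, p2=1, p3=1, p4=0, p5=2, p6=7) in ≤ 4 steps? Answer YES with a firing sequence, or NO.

depth 0: 1 marking
depth 1: 3 markings reached so far
depth 2: 6 markings reached so far
depth 3: 8 markings reached so far
depth 4: 9 markings reached so far
target is not among the 9 markings reachable within 4 steps

NO — not reachable within 4 firings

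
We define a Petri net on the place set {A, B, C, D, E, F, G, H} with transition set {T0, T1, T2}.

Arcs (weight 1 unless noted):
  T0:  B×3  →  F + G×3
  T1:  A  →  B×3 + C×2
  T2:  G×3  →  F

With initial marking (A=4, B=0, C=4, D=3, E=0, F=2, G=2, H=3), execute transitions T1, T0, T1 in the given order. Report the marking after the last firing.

(A=2, B=3, C=8, D=3, E=0, F=3, G=5, H=3)

step 1: fire T1:  (A=4, B=0, C=4, D=3, E=0, F=2, G=2, H=3) → (A=3, B=3, C=6, D=3, E=0, F=2, G=2, H=3)
step 2: fire T0:  (A=3, B=3, C=6, D=3, E=0, F=2, G=2, H=3) → (A=3, B=0, C=6, D=3, E=0, F=3, G=5, H=3)
step 3: fire T1:  (A=3, B=0, C=6, D=3, E=0, F=3, G=5, H=3) → (A=2, B=3, C=8, D=3, E=0, F=3, G=5, H=3)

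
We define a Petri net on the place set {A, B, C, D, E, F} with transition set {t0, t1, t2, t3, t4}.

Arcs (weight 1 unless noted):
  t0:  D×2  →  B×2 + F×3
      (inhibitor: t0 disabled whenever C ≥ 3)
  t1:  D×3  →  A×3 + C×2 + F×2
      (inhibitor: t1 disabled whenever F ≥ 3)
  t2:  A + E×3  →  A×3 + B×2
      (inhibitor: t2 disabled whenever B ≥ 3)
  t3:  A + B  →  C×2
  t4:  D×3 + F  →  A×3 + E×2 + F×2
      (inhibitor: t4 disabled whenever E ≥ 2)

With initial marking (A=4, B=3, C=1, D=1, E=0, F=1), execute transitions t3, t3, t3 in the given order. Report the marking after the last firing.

(A=1, B=0, C=7, D=1, E=0, F=1)

step 1: fire t3:  (A=4, B=3, C=1, D=1, E=0, F=1) → (A=3, B=2, C=3, D=1, E=0, F=1)
step 2: fire t3:  (A=3, B=2, C=3, D=1, E=0, F=1) → (A=2, B=1, C=5, D=1, E=0, F=1)
step 3: fire t3:  (A=2, B=1, C=5, D=1, E=0, F=1) → (A=1, B=0, C=7, D=1, E=0, F=1)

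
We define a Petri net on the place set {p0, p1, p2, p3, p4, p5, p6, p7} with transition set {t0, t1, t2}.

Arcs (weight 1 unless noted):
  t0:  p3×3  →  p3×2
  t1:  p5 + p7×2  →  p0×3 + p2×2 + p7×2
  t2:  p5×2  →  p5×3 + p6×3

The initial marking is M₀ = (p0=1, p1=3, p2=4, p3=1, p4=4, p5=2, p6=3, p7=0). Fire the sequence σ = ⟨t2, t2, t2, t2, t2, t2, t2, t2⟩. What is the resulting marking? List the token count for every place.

(p0=1, p1=3, p2=4, p3=1, p4=4, p5=10, p6=27, p7=0)

step 1: fire t2:  (p0=1, p1=3, p2=4, p3=1, p4=4, p5=2, p6=3, p7=0) → (p0=1, p1=3, p2=4, p3=1, p4=4, p5=3, p6=6, p7=0)
step 2: fire t2:  (p0=1, p1=3, p2=4, p3=1, p4=4, p5=3, p6=6, p7=0) → (p0=1, p1=3, p2=4, p3=1, p4=4, p5=4, p6=9, p7=0)
step 3: fire t2:  (p0=1, p1=3, p2=4, p3=1, p4=4, p5=4, p6=9, p7=0) → (p0=1, p1=3, p2=4, p3=1, p4=4, p5=5, p6=12, p7=0)
step 4: fire t2:  (p0=1, p1=3, p2=4, p3=1, p4=4, p5=5, p6=12, p7=0) → (p0=1, p1=3, p2=4, p3=1, p4=4, p5=6, p6=15, p7=0)
step 5: fire t2:  (p0=1, p1=3, p2=4, p3=1, p4=4, p5=6, p6=15, p7=0) → (p0=1, p1=3, p2=4, p3=1, p4=4, p5=7, p6=18, p7=0)
step 6: fire t2:  (p0=1, p1=3, p2=4, p3=1, p4=4, p5=7, p6=18, p7=0) → (p0=1, p1=3, p2=4, p3=1, p4=4, p5=8, p6=21, p7=0)
step 7: fire t2:  (p0=1, p1=3, p2=4, p3=1, p4=4, p5=8, p6=21, p7=0) → (p0=1, p1=3, p2=4, p3=1, p4=4, p5=9, p6=24, p7=0)
step 8: fire t2:  (p0=1, p1=3, p2=4, p3=1, p4=4, p5=9, p6=24, p7=0) → (p0=1, p1=3, p2=4, p3=1, p4=4, p5=10, p6=27, p7=0)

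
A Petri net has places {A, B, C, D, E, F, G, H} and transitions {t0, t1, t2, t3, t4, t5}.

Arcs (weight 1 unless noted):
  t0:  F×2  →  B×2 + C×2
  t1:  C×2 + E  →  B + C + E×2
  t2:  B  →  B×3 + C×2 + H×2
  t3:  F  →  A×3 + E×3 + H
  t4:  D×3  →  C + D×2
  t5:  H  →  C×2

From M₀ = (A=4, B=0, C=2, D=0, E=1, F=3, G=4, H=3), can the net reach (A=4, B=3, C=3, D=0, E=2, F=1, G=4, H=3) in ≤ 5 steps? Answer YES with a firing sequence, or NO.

YES — reachable via ⟨t0, t1⟩ (2 firings)

step 1: fire t0:  (A=4, B=0, C=2, D=0, E=1, F=3, G=4, H=3) → (A=4, B=2, C=4, D=0, E=1, F=1, G=4, H=3)
step 2: fire t1:  (A=4, B=2, C=4, D=0, E=1, F=1, G=4, H=3) → (A=4, B=3, C=3, D=0, E=2, F=1, G=4, H=3)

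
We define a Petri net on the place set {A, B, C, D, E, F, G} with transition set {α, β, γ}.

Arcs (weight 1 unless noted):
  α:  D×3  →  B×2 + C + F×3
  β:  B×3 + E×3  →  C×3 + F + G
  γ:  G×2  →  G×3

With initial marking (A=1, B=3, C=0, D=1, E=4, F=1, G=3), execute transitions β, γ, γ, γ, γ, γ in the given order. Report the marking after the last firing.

step 1: fire β:  (A=1, B=3, C=0, D=1, E=4, F=1, G=3) → (A=1, B=0, C=3, D=1, E=1, F=2, G=4)
step 2: fire γ:  (A=1, B=0, C=3, D=1, E=1, F=2, G=4) → (A=1, B=0, C=3, D=1, E=1, F=2, G=5)
step 3: fire γ:  (A=1, B=0, C=3, D=1, E=1, F=2, G=5) → (A=1, B=0, C=3, D=1, E=1, F=2, G=6)
step 4: fire γ:  (A=1, B=0, C=3, D=1, E=1, F=2, G=6) → (A=1, B=0, C=3, D=1, E=1, F=2, G=7)
step 5: fire γ:  (A=1, B=0, C=3, D=1, E=1, F=2, G=7) → (A=1, B=0, C=3, D=1, E=1, F=2, G=8)
step 6: fire γ:  (A=1, B=0, C=3, D=1, E=1, F=2, G=8) → (A=1, B=0, C=3, D=1, E=1, F=2, G=9)

(A=1, B=0, C=3, D=1, E=1, F=2, G=9)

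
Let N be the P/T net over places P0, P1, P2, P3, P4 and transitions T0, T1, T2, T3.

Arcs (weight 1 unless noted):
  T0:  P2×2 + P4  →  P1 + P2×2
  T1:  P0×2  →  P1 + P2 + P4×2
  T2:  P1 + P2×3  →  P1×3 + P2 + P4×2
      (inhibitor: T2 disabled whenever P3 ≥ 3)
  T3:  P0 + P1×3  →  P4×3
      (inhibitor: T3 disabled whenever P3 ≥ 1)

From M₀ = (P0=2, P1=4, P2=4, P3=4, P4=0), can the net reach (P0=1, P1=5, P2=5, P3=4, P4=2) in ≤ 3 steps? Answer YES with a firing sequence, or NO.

depth 0: 1 marking
depth 1: 2 markings reached so far
depth 2: 3 markings reached so far
depth 3: 4 markings reached so far
target is not among the 4 markings reachable within 3 steps

NO — not reachable within 3 firings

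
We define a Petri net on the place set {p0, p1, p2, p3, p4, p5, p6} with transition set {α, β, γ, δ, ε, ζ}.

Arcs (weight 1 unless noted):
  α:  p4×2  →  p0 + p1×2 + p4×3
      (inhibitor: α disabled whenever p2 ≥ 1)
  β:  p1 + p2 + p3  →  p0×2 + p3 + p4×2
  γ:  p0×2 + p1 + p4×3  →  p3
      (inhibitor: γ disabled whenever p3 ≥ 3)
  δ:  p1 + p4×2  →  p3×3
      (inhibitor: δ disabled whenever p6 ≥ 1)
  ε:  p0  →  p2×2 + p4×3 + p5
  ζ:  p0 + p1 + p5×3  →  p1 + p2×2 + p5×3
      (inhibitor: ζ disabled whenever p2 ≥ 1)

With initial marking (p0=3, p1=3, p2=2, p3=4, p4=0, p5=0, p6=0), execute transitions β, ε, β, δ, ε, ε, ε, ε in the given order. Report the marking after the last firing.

(p0=2, p1=0, p2=10, p3=7, p4=17, p5=5, p6=0)

step 1: fire β:  (p0=3, p1=3, p2=2, p3=4, p4=0, p5=0, p6=0) → (p0=5, p1=2, p2=1, p3=4, p4=2, p5=0, p6=0)
step 2: fire ε:  (p0=5, p1=2, p2=1, p3=4, p4=2, p5=0, p6=0) → (p0=4, p1=2, p2=3, p3=4, p4=5, p5=1, p6=0)
step 3: fire β:  (p0=4, p1=2, p2=3, p3=4, p4=5, p5=1, p6=0) → (p0=6, p1=1, p2=2, p3=4, p4=7, p5=1, p6=0)
step 4: fire δ:  (p0=6, p1=1, p2=2, p3=4, p4=7, p5=1, p6=0) → (p0=6, p1=0, p2=2, p3=7, p4=5, p5=1, p6=0)
step 5: fire ε:  (p0=6, p1=0, p2=2, p3=7, p4=5, p5=1, p6=0) → (p0=5, p1=0, p2=4, p3=7, p4=8, p5=2, p6=0)
step 6: fire ε:  (p0=5, p1=0, p2=4, p3=7, p4=8, p5=2, p6=0) → (p0=4, p1=0, p2=6, p3=7, p4=11, p5=3, p6=0)
step 7: fire ε:  (p0=4, p1=0, p2=6, p3=7, p4=11, p5=3, p6=0) → (p0=3, p1=0, p2=8, p3=7, p4=14, p5=4, p6=0)
step 8: fire ε:  (p0=3, p1=0, p2=8, p3=7, p4=14, p5=4, p6=0) → (p0=2, p1=0, p2=10, p3=7, p4=17, p5=5, p6=0)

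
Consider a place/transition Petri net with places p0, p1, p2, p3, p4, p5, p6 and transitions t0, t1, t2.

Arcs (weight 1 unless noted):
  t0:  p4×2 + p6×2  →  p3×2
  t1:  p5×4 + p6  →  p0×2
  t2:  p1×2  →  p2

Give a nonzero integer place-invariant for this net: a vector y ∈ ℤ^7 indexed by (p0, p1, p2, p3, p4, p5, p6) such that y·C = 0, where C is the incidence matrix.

Incidence matrix C (rows=places, cols=transitions):
       t0   t1   t2
   p0   0    2    0
   p1   0    0   -2
   p2   0    0    1
   p3   2    0    0
   p4  -2    0    0
   p5   0   -4    0
   p6  -2   -1    0

Candidate y = [0, 1, 2, 0, 0, 0, 0]; check y·C column-wise:
  col t0: 1·0 + 2·0 + 0·2 + 0·-2 + 0·-2 = 0
  col t1: 0·2 + 1·0 + 2·0 + 0·-4 + 0·-1 = 0
  col t2: 1·-2 + 2·1 = 0

y = (p0:0, p1:1, p2:2, p3:0, p4:0, p5:0, p6:0)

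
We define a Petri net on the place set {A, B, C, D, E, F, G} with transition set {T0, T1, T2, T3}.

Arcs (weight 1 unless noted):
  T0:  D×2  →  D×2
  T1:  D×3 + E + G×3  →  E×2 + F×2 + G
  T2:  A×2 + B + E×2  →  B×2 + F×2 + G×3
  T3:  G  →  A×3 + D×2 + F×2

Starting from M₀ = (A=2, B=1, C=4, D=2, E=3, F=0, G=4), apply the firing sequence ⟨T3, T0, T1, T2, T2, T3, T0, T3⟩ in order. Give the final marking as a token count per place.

step 1: fire T3:  (A=2, B=1, C=4, D=2, E=3, F=0, G=4) → (A=5, B=1, C=4, D=4, E=3, F=2, G=3)
step 2: fire T0:  (A=5, B=1, C=4, D=4, E=3, F=2, G=3) → (A=5, B=1, C=4, D=4, E=3, F=2, G=3)
step 3: fire T1:  (A=5, B=1, C=4, D=4, E=3, F=2, G=3) → (A=5, B=1, C=4, D=1, E=4, F=4, G=1)
step 4: fire T2:  (A=5, B=1, C=4, D=1, E=4, F=4, G=1) → (A=3, B=2, C=4, D=1, E=2, F=6, G=4)
step 5: fire T2:  (A=3, B=2, C=4, D=1, E=2, F=6, G=4) → (A=1, B=3, C=4, D=1, E=0, F=8, G=7)
step 6: fire T3:  (A=1, B=3, C=4, D=1, E=0, F=8, G=7) → (A=4, B=3, C=4, D=3, E=0, F=10, G=6)
step 7: fire T0:  (A=4, B=3, C=4, D=3, E=0, F=10, G=6) → (A=4, B=3, C=4, D=3, E=0, F=10, G=6)
step 8: fire T3:  (A=4, B=3, C=4, D=3, E=0, F=10, G=6) → (A=7, B=3, C=4, D=5, E=0, F=12, G=5)

(A=7, B=3, C=4, D=5, E=0, F=12, G=5)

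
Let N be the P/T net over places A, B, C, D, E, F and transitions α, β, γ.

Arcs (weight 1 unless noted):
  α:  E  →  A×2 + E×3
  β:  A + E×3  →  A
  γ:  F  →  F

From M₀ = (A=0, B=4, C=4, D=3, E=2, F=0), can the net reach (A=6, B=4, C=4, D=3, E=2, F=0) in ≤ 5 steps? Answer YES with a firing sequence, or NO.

YES — reachable via ⟨α, α, α, β, β⟩ (5 firings)

step 1: fire α:  (A=0, B=4, C=4, D=3, E=2, F=0) → (A=2, B=4, C=4, D=3, E=4, F=0)
step 2: fire α:  (A=2, B=4, C=4, D=3, E=4, F=0) → (A=4, B=4, C=4, D=3, E=6, F=0)
step 3: fire α:  (A=4, B=4, C=4, D=3, E=6, F=0) → (A=6, B=4, C=4, D=3, E=8, F=0)
step 4: fire β:  (A=6, B=4, C=4, D=3, E=8, F=0) → (A=6, B=4, C=4, D=3, E=5, F=0)
step 5: fire β:  (A=6, B=4, C=4, D=3, E=5, F=0) → (A=6, B=4, C=4, D=3, E=2, F=0)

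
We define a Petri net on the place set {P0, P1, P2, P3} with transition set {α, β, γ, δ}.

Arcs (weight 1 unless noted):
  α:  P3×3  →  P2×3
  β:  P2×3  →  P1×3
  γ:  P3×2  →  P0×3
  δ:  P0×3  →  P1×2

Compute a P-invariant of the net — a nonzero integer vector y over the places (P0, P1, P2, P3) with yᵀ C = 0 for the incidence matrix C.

y = (P0:2, P1:3, P2:3, P3:3)

Incidence matrix C (rows=places, cols=transitions):
        α    β    γ    δ
   P0   0    0    3   -3
   P1   0    3    0    2
   P2   3   -3    0    0
   P3  -3    0   -2    0

Candidate y = [2, 3, 3, 3]; check y·C column-wise:
  col α: 2·0 + 3·0 + 3·3 + 3·-3 = 0
  col β: 2·0 + 3·3 + 3·-3 + 3·0 = 0
  col γ: 2·3 + 3·0 + 3·0 + 3·-2 = 0
  col δ: 2·-3 + 3·2 + 3·0 + 3·0 = 0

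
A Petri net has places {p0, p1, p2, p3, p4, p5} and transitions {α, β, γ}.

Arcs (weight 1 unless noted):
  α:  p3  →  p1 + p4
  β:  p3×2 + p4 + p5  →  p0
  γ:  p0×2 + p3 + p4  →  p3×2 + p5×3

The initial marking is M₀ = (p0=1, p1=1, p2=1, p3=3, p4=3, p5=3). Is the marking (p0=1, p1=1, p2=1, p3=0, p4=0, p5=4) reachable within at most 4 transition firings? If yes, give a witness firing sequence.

step 1: fire β:  (p0=1, p1=1, p2=1, p3=3, p4=3, p5=3) → (p0=2, p1=1, p2=1, p3=1, p4=2, p5=2)
step 2: fire γ:  (p0=2, p1=1, p2=1, p3=1, p4=2, p5=2) → (p0=0, p1=1, p2=1, p3=2, p4=1, p5=5)
step 3: fire β:  (p0=0, p1=1, p2=1, p3=2, p4=1, p5=5) → (p0=1, p1=1, p2=1, p3=0, p4=0, p5=4)

YES — reachable via ⟨β, γ, β⟩ (3 firings)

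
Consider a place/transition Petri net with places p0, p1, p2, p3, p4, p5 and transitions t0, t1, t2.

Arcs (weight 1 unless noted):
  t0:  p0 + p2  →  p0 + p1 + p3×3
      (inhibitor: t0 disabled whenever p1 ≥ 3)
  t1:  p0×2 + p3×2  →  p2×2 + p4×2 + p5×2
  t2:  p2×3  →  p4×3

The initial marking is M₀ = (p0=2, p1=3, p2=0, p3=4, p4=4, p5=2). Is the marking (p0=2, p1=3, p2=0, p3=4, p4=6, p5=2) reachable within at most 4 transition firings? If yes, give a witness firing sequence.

NO — not reachable within 4 firings

depth 0: 1 marking
depth 1: 2 markings reached so far
depth 2: 2 markings reached so far
(frontier empty at depth 2; search complete)
target is not among the 2 markings reachable within 4 steps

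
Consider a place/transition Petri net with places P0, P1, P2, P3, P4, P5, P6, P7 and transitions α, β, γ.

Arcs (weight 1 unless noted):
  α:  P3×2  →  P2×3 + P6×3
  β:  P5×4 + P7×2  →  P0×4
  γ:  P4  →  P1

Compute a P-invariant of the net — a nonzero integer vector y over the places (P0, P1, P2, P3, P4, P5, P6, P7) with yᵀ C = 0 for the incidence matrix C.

y = (P0:0, P1:0, P2:2, P3:3, P4:0, P5:0, P6:0, P7:0)

Incidence matrix C (rows=places, cols=transitions):
        α    β    γ
   P0   0    4    0
   P1   0    0    1
   P2   3    0    0
   P3  -2    0    0
   P4   0    0   -1
   P5   0   -4    0
   P6   3    0    0
   P7   0   -2    0

Candidate y = [0, 0, 2, 3, 0, 0, 0, 0]; check y·C column-wise:
  col α: 2·3 + 3·-2 + 0·3 = 0
  col β: 0·4 + 2·0 + 3·0 + 0·-4 + 0·-2 = 0
  col γ: 0·1 + 2·0 + 3·0 + 0·-1 = 0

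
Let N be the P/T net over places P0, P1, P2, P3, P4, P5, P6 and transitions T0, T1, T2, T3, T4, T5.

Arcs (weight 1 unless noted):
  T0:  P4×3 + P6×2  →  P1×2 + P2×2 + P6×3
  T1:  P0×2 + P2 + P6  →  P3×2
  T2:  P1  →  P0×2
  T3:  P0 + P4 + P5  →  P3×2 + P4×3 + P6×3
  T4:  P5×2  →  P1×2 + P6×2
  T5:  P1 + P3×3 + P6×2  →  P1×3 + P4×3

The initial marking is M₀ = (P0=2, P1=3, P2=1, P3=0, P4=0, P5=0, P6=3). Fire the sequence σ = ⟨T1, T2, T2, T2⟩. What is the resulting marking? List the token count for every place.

(P0=6, P1=0, P2=0, P3=2, P4=0, P5=0, P6=2)

step 1: fire T1:  (P0=2, P1=3, P2=1, P3=0, P4=0, P5=0, P6=3) → (P0=0, P1=3, P2=0, P3=2, P4=0, P5=0, P6=2)
step 2: fire T2:  (P0=0, P1=3, P2=0, P3=2, P4=0, P5=0, P6=2) → (P0=2, P1=2, P2=0, P3=2, P4=0, P5=0, P6=2)
step 3: fire T2:  (P0=2, P1=2, P2=0, P3=2, P4=0, P5=0, P6=2) → (P0=4, P1=1, P2=0, P3=2, P4=0, P5=0, P6=2)
step 4: fire T2:  (P0=4, P1=1, P2=0, P3=2, P4=0, P5=0, P6=2) → (P0=6, P1=0, P2=0, P3=2, P4=0, P5=0, P6=2)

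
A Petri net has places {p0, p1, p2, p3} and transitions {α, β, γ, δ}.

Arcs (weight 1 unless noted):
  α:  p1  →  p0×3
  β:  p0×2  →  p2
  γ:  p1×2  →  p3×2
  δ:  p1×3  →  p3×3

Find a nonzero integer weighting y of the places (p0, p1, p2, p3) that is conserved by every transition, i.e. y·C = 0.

Incidence matrix C (rows=places, cols=transitions):
        α    β    γ    δ
   p0   3   -2    0    0
   p1  -1    0   -2   -3
   p2   0    1    0    0
   p3   0    0    2    3

Candidate y = [1, 3, 2, 3]; check y·C column-wise:
  col α: 1·3 + 3·-1 + 2·0 + 3·0 = 0
  col β: 1·-2 + 3·0 + 2·1 + 3·0 = 0
  col γ: 1·0 + 3·-2 + 2·0 + 3·2 = 0
  col δ: 1·0 + 3·-3 + 2·0 + 3·3 = 0

y = (p0:1, p1:3, p2:2, p3:3)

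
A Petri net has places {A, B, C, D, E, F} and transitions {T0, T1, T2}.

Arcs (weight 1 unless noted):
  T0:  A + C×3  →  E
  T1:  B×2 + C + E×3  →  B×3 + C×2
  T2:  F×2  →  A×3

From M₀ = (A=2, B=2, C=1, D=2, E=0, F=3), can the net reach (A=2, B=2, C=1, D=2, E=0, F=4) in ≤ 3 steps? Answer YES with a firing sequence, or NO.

NO — not reachable within 3 firings

depth 0: 1 marking
depth 1: 2 markings reached so far
depth 2: 2 markings reached so far
(frontier empty at depth 2; search complete)
target is not among the 2 markings reachable within 3 steps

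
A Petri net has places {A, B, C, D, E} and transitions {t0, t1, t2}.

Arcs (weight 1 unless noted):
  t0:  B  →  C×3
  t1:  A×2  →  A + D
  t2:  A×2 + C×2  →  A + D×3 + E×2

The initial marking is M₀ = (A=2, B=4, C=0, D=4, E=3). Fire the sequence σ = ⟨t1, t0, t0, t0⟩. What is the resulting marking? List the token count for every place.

step 1: fire t1:  (A=2, B=4, C=0, D=4, E=3) → (A=1, B=4, C=0, D=5, E=3)
step 2: fire t0:  (A=1, B=4, C=0, D=5, E=3) → (A=1, B=3, C=3, D=5, E=3)
step 3: fire t0:  (A=1, B=3, C=3, D=5, E=3) → (A=1, B=2, C=6, D=5, E=3)
step 4: fire t0:  (A=1, B=2, C=6, D=5, E=3) → (A=1, B=1, C=9, D=5, E=3)

(A=1, B=1, C=9, D=5, E=3)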